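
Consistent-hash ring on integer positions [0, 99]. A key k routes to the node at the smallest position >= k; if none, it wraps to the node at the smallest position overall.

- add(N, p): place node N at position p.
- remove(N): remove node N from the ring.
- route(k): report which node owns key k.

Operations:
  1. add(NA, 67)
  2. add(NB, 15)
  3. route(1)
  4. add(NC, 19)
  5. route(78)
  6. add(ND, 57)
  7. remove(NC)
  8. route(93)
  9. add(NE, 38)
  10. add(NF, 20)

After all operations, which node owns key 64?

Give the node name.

Answer: NA

Derivation:
Op 1: add NA@67 -> ring=[67:NA]
Op 2: add NB@15 -> ring=[15:NB,67:NA]
Op 3: route key 1: smallest pos >= 1 is 15 -> NB
Op 4: add NC@19 -> ring=[15:NB,19:NC,67:NA]
Op 5: route key 78: none >= 78, wrap to smallest pos 15 -> NB
Op 6: add ND@57 -> ring=[15:NB,19:NC,57:ND,67:NA]
Op 7: remove NC -> ring=[15:NB,57:ND,67:NA]
Op 8: route key 93: none >= 93, wrap to smallest pos 15 -> NB
Op 9: add NE@38 -> ring=[15:NB,38:NE,57:ND,67:NA]
Op 10: add NF@20 -> ring=[15:NB,20:NF,38:NE,57:ND,67:NA]
Final route key 64: smallest pos >= 64 is 67 -> NA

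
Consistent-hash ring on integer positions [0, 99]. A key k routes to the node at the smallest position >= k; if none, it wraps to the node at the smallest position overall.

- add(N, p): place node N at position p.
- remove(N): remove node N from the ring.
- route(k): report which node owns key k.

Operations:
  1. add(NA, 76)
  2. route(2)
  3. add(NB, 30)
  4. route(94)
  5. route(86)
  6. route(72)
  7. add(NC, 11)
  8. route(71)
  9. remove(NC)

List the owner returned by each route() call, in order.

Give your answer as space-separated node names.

Answer: NA NB NB NA NA

Derivation:
Op 1: add NA@76 -> ring=[76:NA]
Op 2: route key 2: smallest pos >= 2 is 76 -> NA
Op 3: add NB@30 -> ring=[30:NB,76:NA]
Op 4: route key 94: none >= 94, wrap to smallest pos 30 -> NB
Op 5: route key 86: none >= 86, wrap to smallest pos 30 -> NB
Op 6: route key 72: smallest pos >= 72 is 76 -> NA
Op 7: add NC@11 -> ring=[11:NC,30:NB,76:NA]
Op 8: route key 71: smallest pos >= 71 is 76 -> NA
Op 9: remove NC -> ring=[30:NB,76:NA]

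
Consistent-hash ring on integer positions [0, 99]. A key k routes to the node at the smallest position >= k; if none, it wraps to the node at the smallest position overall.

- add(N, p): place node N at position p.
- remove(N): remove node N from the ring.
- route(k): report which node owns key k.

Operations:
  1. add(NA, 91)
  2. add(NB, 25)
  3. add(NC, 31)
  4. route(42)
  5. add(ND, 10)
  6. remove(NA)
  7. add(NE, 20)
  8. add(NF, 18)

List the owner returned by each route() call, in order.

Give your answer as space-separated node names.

Answer: NA

Derivation:
Op 1: add NA@91 -> ring=[91:NA]
Op 2: add NB@25 -> ring=[25:NB,91:NA]
Op 3: add NC@31 -> ring=[25:NB,31:NC,91:NA]
Op 4: route key 42: smallest pos >= 42 is 91 -> NA
Op 5: add ND@10 -> ring=[10:ND,25:NB,31:NC,91:NA]
Op 6: remove NA -> ring=[10:ND,25:NB,31:NC]
Op 7: add NE@20 -> ring=[10:ND,20:NE,25:NB,31:NC]
Op 8: add NF@18 -> ring=[10:ND,18:NF,20:NE,25:NB,31:NC]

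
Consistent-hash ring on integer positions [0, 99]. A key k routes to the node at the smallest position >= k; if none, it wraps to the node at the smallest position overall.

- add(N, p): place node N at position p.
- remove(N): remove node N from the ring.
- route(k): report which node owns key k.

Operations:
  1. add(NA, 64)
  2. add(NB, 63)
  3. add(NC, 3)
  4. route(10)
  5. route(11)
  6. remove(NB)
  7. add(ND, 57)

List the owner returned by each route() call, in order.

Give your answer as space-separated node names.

Answer: NB NB

Derivation:
Op 1: add NA@64 -> ring=[64:NA]
Op 2: add NB@63 -> ring=[63:NB,64:NA]
Op 3: add NC@3 -> ring=[3:NC,63:NB,64:NA]
Op 4: route key 10: smallest pos >= 10 is 63 -> NB
Op 5: route key 11: smallest pos >= 11 is 63 -> NB
Op 6: remove NB -> ring=[3:NC,64:NA]
Op 7: add ND@57 -> ring=[3:NC,57:ND,64:NA]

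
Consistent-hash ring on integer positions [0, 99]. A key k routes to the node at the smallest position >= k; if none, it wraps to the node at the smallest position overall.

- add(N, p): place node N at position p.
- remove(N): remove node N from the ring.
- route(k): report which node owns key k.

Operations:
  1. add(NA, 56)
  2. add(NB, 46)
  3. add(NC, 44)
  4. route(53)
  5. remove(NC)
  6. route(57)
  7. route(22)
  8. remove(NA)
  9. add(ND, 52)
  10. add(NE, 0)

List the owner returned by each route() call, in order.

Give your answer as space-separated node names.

Answer: NA NB NB

Derivation:
Op 1: add NA@56 -> ring=[56:NA]
Op 2: add NB@46 -> ring=[46:NB,56:NA]
Op 3: add NC@44 -> ring=[44:NC,46:NB,56:NA]
Op 4: route key 53: smallest pos >= 53 is 56 -> NA
Op 5: remove NC -> ring=[46:NB,56:NA]
Op 6: route key 57: none >= 57, wrap to smallest pos 46 -> NB
Op 7: route key 22: smallest pos >= 22 is 46 -> NB
Op 8: remove NA -> ring=[46:NB]
Op 9: add ND@52 -> ring=[46:NB,52:ND]
Op 10: add NE@0 -> ring=[0:NE,46:NB,52:ND]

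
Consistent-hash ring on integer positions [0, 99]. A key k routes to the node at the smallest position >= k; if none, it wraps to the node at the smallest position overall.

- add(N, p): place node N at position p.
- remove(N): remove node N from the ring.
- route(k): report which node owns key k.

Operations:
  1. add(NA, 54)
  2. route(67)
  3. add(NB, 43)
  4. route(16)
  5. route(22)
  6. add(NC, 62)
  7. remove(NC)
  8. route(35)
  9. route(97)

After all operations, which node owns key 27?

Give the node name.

Answer: NB

Derivation:
Op 1: add NA@54 -> ring=[54:NA]
Op 2: route key 67: none >= 67, wrap to smallest pos 54 -> NA
Op 3: add NB@43 -> ring=[43:NB,54:NA]
Op 4: route key 16: smallest pos >= 16 is 43 -> NB
Op 5: route key 22: smallest pos >= 22 is 43 -> NB
Op 6: add NC@62 -> ring=[43:NB,54:NA,62:NC]
Op 7: remove NC -> ring=[43:NB,54:NA]
Op 8: route key 35: smallest pos >= 35 is 43 -> NB
Op 9: route key 97: none >= 97, wrap to smallest pos 43 -> NB
Final route key 27: smallest pos >= 27 is 43 -> NB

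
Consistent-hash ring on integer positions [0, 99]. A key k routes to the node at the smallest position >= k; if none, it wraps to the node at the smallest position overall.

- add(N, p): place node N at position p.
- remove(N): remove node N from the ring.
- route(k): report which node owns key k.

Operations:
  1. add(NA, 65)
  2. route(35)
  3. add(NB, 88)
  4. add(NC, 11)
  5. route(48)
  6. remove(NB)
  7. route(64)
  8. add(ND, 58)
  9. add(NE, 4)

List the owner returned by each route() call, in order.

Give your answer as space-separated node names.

Op 1: add NA@65 -> ring=[65:NA]
Op 2: route key 35: smallest pos >= 35 is 65 -> NA
Op 3: add NB@88 -> ring=[65:NA,88:NB]
Op 4: add NC@11 -> ring=[11:NC,65:NA,88:NB]
Op 5: route key 48: smallest pos >= 48 is 65 -> NA
Op 6: remove NB -> ring=[11:NC,65:NA]
Op 7: route key 64: smallest pos >= 64 is 65 -> NA
Op 8: add ND@58 -> ring=[11:NC,58:ND,65:NA]
Op 9: add NE@4 -> ring=[4:NE,11:NC,58:ND,65:NA]

Answer: NA NA NA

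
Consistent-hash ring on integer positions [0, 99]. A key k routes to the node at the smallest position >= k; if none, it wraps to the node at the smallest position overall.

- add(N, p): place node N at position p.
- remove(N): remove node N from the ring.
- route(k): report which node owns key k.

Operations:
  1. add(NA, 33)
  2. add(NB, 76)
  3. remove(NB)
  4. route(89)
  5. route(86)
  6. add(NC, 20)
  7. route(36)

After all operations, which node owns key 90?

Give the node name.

Op 1: add NA@33 -> ring=[33:NA]
Op 2: add NB@76 -> ring=[33:NA,76:NB]
Op 3: remove NB -> ring=[33:NA]
Op 4: route key 89: none >= 89, wrap to smallest pos 33 -> NA
Op 5: route key 86: none >= 86, wrap to smallest pos 33 -> NA
Op 6: add NC@20 -> ring=[20:NC,33:NA]
Op 7: route key 36: none >= 36, wrap to smallest pos 20 -> NC
Final route key 90: none >= 90, wrap to smallest pos 20 -> NC

Answer: NC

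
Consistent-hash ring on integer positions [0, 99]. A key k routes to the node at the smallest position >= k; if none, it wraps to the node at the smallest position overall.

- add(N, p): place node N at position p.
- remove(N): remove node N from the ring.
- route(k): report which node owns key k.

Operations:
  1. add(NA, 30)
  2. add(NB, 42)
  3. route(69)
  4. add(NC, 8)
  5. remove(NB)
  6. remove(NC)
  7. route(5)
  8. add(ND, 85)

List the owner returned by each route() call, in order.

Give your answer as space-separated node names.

Answer: NA NA

Derivation:
Op 1: add NA@30 -> ring=[30:NA]
Op 2: add NB@42 -> ring=[30:NA,42:NB]
Op 3: route key 69: none >= 69, wrap to smallest pos 30 -> NA
Op 4: add NC@8 -> ring=[8:NC,30:NA,42:NB]
Op 5: remove NB -> ring=[8:NC,30:NA]
Op 6: remove NC -> ring=[30:NA]
Op 7: route key 5: smallest pos >= 5 is 30 -> NA
Op 8: add ND@85 -> ring=[30:NA,85:ND]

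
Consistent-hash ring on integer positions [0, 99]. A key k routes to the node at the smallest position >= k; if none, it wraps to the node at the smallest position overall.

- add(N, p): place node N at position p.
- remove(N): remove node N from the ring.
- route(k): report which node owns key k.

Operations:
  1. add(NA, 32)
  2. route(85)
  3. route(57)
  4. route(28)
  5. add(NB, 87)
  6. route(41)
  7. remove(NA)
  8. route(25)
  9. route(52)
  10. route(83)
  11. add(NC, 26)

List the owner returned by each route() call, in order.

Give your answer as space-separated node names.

Op 1: add NA@32 -> ring=[32:NA]
Op 2: route key 85: none >= 85, wrap to smallest pos 32 -> NA
Op 3: route key 57: none >= 57, wrap to smallest pos 32 -> NA
Op 4: route key 28: smallest pos >= 28 is 32 -> NA
Op 5: add NB@87 -> ring=[32:NA,87:NB]
Op 6: route key 41: smallest pos >= 41 is 87 -> NB
Op 7: remove NA -> ring=[87:NB]
Op 8: route key 25: smallest pos >= 25 is 87 -> NB
Op 9: route key 52: smallest pos >= 52 is 87 -> NB
Op 10: route key 83: smallest pos >= 83 is 87 -> NB
Op 11: add NC@26 -> ring=[26:NC,87:NB]

Answer: NA NA NA NB NB NB NB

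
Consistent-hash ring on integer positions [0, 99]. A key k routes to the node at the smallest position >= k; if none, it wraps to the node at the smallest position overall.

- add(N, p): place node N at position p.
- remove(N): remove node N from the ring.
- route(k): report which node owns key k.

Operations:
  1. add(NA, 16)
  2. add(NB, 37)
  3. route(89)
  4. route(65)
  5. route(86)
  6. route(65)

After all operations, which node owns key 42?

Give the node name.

Op 1: add NA@16 -> ring=[16:NA]
Op 2: add NB@37 -> ring=[16:NA,37:NB]
Op 3: route key 89: none >= 89, wrap to smallest pos 16 -> NA
Op 4: route key 65: none >= 65, wrap to smallest pos 16 -> NA
Op 5: route key 86: none >= 86, wrap to smallest pos 16 -> NA
Op 6: route key 65: none >= 65, wrap to smallest pos 16 -> NA
Final route key 42: none >= 42, wrap to smallest pos 16 -> NA

Answer: NA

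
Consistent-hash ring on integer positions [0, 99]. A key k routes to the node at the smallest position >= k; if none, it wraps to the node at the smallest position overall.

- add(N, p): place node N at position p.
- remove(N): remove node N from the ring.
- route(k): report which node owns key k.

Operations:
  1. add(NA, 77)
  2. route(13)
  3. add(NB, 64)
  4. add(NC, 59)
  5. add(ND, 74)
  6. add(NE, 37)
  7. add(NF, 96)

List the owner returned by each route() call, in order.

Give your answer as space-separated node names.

Answer: NA

Derivation:
Op 1: add NA@77 -> ring=[77:NA]
Op 2: route key 13: smallest pos >= 13 is 77 -> NA
Op 3: add NB@64 -> ring=[64:NB,77:NA]
Op 4: add NC@59 -> ring=[59:NC,64:NB,77:NA]
Op 5: add ND@74 -> ring=[59:NC,64:NB,74:ND,77:NA]
Op 6: add NE@37 -> ring=[37:NE,59:NC,64:NB,74:ND,77:NA]
Op 7: add NF@96 -> ring=[37:NE,59:NC,64:NB,74:ND,77:NA,96:NF]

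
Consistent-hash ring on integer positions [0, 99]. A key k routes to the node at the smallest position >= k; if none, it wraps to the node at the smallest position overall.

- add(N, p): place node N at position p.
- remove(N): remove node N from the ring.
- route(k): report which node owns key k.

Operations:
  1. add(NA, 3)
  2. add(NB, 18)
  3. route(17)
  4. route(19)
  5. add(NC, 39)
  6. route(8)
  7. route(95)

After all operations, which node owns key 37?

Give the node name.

Op 1: add NA@3 -> ring=[3:NA]
Op 2: add NB@18 -> ring=[3:NA,18:NB]
Op 3: route key 17: smallest pos >= 17 is 18 -> NB
Op 4: route key 19: none >= 19, wrap to smallest pos 3 -> NA
Op 5: add NC@39 -> ring=[3:NA,18:NB,39:NC]
Op 6: route key 8: smallest pos >= 8 is 18 -> NB
Op 7: route key 95: none >= 95, wrap to smallest pos 3 -> NA
Final route key 37: smallest pos >= 37 is 39 -> NC

Answer: NC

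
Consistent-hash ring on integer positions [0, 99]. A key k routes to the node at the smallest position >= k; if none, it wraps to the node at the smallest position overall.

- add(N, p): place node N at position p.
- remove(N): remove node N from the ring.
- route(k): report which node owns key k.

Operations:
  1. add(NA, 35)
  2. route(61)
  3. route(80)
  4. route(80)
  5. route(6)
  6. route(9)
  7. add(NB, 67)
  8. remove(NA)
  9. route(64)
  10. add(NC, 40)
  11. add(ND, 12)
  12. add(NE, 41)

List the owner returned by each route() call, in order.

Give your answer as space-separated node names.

Answer: NA NA NA NA NA NB

Derivation:
Op 1: add NA@35 -> ring=[35:NA]
Op 2: route key 61: none >= 61, wrap to smallest pos 35 -> NA
Op 3: route key 80: none >= 80, wrap to smallest pos 35 -> NA
Op 4: route key 80: none >= 80, wrap to smallest pos 35 -> NA
Op 5: route key 6: smallest pos >= 6 is 35 -> NA
Op 6: route key 9: smallest pos >= 9 is 35 -> NA
Op 7: add NB@67 -> ring=[35:NA,67:NB]
Op 8: remove NA -> ring=[67:NB]
Op 9: route key 64: smallest pos >= 64 is 67 -> NB
Op 10: add NC@40 -> ring=[40:NC,67:NB]
Op 11: add ND@12 -> ring=[12:ND,40:NC,67:NB]
Op 12: add NE@41 -> ring=[12:ND,40:NC,41:NE,67:NB]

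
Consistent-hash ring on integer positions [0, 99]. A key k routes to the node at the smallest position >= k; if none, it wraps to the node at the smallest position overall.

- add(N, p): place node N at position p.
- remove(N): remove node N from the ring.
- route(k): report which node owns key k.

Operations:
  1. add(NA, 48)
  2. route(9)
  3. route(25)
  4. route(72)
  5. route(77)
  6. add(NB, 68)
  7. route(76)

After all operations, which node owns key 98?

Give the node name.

Op 1: add NA@48 -> ring=[48:NA]
Op 2: route key 9: smallest pos >= 9 is 48 -> NA
Op 3: route key 25: smallest pos >= 25 is 48 -> NA
Op 4: route key 72: none >= 72, wrap to smallest pos 48 -> NA
Op 5: route key 77: none >= 77, wrap to smallest pos 48 -> NA
Op 6: add NB@68 -> ring=[48:NA,68:NB]
Op 7: route key 76: none >= 76, wrap to smallest pos 48 -> NA
Final route key 98: none >= 98, wrap to smallest pos 48 -> NA

Answer: NA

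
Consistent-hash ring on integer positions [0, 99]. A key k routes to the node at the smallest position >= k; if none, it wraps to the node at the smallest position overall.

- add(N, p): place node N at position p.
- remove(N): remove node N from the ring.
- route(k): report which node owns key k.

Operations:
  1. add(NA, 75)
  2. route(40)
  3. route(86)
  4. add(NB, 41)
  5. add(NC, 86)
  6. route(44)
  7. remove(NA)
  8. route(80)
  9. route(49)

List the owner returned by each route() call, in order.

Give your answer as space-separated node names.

Op 1: add NA@75 -> ring=[75:NA]
Op 2: route key 40: smallest pos >= 40 is 75 -> NA
Op 3: route key 86: none >= 86, wrap to smallest pos 75 -> NA
Op 4: add NB@41 -> ring=[41:NB,75:NA]
Op 5: add NC@86 -> ring=[41:NB,75:NA,86:NC]
Op 6: route key 44: smallest pos >= 44 is 75 -> NA
Op 7: remove NA -> ring=[41:NB,86:NC]
Op 8: route key 80: smallest pos >= 80 is 86 -> NC
Op 9: route key 49: smallest pos >= 49 is 86 -> NC

Answer: NA NA NA NC NC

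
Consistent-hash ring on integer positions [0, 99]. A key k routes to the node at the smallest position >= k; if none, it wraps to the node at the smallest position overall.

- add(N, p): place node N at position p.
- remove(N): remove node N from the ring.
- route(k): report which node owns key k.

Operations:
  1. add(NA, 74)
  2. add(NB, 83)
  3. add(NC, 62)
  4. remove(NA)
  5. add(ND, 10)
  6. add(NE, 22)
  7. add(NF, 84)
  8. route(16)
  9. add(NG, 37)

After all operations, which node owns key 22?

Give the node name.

Op 1: add NA@74 -> ring=[74:NA]
Op 2: add NB@83 -> ring=[74:NA,83:NB]
Op 3: add NC@62 -> ring=[62:NC,74:NA,83:NB]
Op 4: remove NA -> ring=[62:NC,83:NB]
Op 5: add ND@10 -> ring=[10:ND,62:NC,83:NB]
Op 6: add NE@22 -> ring=[10:ND,22:NE,62:NC,83:NB]
Op 7: add NF@84 -> ring=[10:ND,22:NE,62:NC,83:NB,84:NF]
Op 8: route key 16: smallest pos >= 16 is 22 -> NE
Op 9: add NG@37 -> ring=[10:ND,22:NE,37:NG,62:NC,83:NB,84:NF]
Final route key 22: smallest pos >= 22 is 22 -> NE

Answer: NE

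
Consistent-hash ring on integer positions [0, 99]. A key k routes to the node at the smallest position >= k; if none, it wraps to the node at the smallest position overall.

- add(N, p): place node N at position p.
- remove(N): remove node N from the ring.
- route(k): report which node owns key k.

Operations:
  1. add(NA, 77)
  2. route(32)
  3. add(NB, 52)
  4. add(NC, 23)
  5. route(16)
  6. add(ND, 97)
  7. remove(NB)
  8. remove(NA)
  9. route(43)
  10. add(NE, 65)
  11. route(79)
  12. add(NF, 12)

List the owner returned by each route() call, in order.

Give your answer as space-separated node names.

Op 1: add NA@77 -> ring=[77:NA]
Op 2: route key 32: smallest pos >= 32 is 77 -> NA
Op 3: add NB@52 -> ring=[52:NB,77:NA]
Op 4: add NC@23 -> ring=[23:NC,52:NB,77:NA]
Op 5: route key 16: smallest pos >= 16 is 23 -> NC
Op 6: add ND@97 -> ring=[23:NC,52:NB,77:NA,97:ND]
Op 7: remove NB -> ring=[23:NC,77:NA,97:ND]
Op 8: remove NA -> ring=[23:NC,97:ND]
Op 9: route key 43: smallest pos >= 43 is 97 -> ND
Op 10: add NE@65 -> ring=[23:NC,65:NE,97:ND]
Op 11: route key 79: smallest pos >= 79 is 97 -> ND
Op 12: add NF@12 -> ring=[12:NF,23:NC,65:NE,97:ND]

Answer: NA NC ND ND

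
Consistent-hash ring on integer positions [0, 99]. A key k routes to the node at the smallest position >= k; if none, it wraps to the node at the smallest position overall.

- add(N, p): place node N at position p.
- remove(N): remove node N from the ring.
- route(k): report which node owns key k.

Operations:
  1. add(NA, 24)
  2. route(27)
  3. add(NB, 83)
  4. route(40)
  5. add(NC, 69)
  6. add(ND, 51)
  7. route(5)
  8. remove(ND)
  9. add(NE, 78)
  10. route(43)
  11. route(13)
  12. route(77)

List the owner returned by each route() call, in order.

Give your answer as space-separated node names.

Op 1: add NA@24 -> ring=[24:NA]
Op 2: route key 27: none >= 27, wrap to smallest pos 24 -> NA
Op 3: add NB@83 -> ring=[24:NA,83:NB]
Op 4: route key 40: smallest pos >= 40 is 83 -> NB
Op 5: add NC@69 -> ring=[24:NA,69:NC,83:NB]
Op 6: add ND@51 -> ring=[24:NA,51:ND,69:NC,83:NB]
Op 7: route key 5: smallest pos >= 5 is 24 -> NA
Op 8: remove ND -> ring=[24:NA,69:NC,83:NB]
Op 9: add NE@78 -> ring=[24:NA,69:NC,78:NE,83:NB]
Op 10: route key 43: smallest pos >= 43 is 69 -> NC
Op 11: route key 13: smallest pos >= 13 is 24 -> NA
Op 12: route key 77: smallest pos >= 77 is 78 -> NE

Answer: NA NB NA NC NA NE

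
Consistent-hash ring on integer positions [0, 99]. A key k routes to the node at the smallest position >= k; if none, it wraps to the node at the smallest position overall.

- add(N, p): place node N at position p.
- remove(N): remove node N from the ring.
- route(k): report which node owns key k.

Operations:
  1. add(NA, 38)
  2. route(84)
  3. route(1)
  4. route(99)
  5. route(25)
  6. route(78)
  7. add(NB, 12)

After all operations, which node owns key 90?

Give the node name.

Answer: NB

Derivation:
Op 1: add NA@38 -> ring=[38:NA]
Op 2: route key 84: none >= 84, wrap to smallest pos 38 -> NA
Op 3: route key 1: smallest pos >= 1 is 38 -> NA
Op 4: route key 99: none >= 99, wrap to smallest pos 38 -> NA
Op 5: route key 25: smallest pos >= 25 is 38 -> NA
Op 6: route key 78: none >= 78, wrap to smallest pos 38 -> NA
Op 7: add NB@12 -> ring=[12:NB,38:NA]
Final route key 90: none >= 90, wrap to smallest pos 12 -> NB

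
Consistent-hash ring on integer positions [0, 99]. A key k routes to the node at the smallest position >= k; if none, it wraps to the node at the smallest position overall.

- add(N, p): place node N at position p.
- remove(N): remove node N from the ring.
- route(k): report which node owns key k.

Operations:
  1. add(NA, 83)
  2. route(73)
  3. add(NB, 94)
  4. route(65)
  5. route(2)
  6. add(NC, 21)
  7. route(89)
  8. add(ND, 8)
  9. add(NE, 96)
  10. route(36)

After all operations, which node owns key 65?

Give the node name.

Op 1: add NA@83 -> ring=[83:NA]
Op 2: route key 73: smallest pos >= 73 is 83 -> NA
Op 3: add NB@94 -> ring=[83:NA,94:NB]
Op 4: route key 65: smallest pos >= 65 is 83 -> NA
Op 5: route key 2: smallest pos >= 2 is 83 -> NA
Op 6: add NC@21 -> ring=[21:NC,83:NA,94:NB]
Op 7: route key 89: smallest pos >= 89 is 94 -> NB
Op 8: add ND@8 -> ring=[8:ND,21:NC,83:NA,94:NB]
Op 9: add NE@96 -> ring=[8:ND,21:NC,83:NA,94:NB,96:NE]
Op 10: route key 36: smallest pos >= 36 is 83 -> NA
Final route key 65: smallest pos >= 65 is 83 -> NA

Answer: NA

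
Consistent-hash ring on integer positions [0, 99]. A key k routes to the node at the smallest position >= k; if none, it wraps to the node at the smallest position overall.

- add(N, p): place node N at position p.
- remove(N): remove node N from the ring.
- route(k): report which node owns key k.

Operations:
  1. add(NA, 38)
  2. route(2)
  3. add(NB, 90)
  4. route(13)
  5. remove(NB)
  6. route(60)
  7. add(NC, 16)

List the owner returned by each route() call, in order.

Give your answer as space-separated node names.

Op 1: add NA@38 -> ring=[38:NA]
Op 2: route key 2: smallest pos >= 2 is 38 -> NA
Op 3: add NB@90 -> ring=[38:NA,90:NB]
Op 4: route key 13: smallest pos >= 13 is 38 -> NA
Op 5: remove NB -> ring=[38:NA]
Op 6: route key 60: none >= 60, wrap to smallest pos 38 -> NA
Op 7: add NC@16 -> ring=[16:NC,38:NA]

Answer: NA NA NA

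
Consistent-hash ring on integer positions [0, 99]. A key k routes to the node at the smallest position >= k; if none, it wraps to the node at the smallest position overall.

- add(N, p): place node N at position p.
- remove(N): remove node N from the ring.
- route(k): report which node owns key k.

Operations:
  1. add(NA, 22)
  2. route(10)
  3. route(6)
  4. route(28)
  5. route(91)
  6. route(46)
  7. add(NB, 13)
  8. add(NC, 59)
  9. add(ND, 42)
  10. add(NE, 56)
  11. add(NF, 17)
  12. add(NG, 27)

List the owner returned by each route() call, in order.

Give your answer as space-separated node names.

Answer: NA NA NA NA NA

Derivation:
Op 1: add NA@22 -> ring=[22:NA]
Op 2: route key 10: smallest pos >= 10 is 22 -> NA
Op 3: route key 6: smallest pos >= 6 is 22 -> NA
Op 4: route key 28: none >= 28, wrap to smallest pos 22 -> NA
Op 5: route key 91: none >= 91, wrap to smallest pos 22 -> NA
Op 6: route key 46: none >= 46, wrap to smallest pos 22 -> NA
Op 7: add NB@13 -> ring=[13:NB,22:NA]
Op 8: add NC@59 -> ring=[13:NB,22:NA,59:NC]
Op 9: add ND@42 -> ring=[13:NB,22:NA,42:ND,59:NC]
Op 10: add NE@56 -> ring=[13:NB,22:NA,42:ND,56:NE,59:NC]
Op 11: add NF@17 -> ring=[13:NB,17:NF,22:NA,42:ND,56:NE,59:NC]
Op 12: add NG@27 -> ring=[13:NB,17:NF,22:NA,27:NG,42:ND,56:NE,59:NC]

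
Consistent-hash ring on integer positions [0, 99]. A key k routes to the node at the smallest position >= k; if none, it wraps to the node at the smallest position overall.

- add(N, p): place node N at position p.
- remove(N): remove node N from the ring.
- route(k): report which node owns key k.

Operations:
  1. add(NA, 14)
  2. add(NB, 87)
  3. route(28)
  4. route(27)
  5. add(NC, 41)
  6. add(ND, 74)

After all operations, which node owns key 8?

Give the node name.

Op 1: add NA@14 -> ring=[14:NA]
Op 2: add NB@87 -> ring=[14:NA,87:NB]
Op 3: route key 28: smallest pos >= 28 is 87 -> NB
Op 4: route key 27: smallest pos >= 27 is 87 -> NB
Op 5: add NC@41 -> ring=[14:NA,41:NC,87:NB]
Op 6: add ND@74 -> ring=[14:NA,41:NC,74:ND,87:NB]
Final route key 8: smallest pos >= 8 is 14 -> NA

Answer: NA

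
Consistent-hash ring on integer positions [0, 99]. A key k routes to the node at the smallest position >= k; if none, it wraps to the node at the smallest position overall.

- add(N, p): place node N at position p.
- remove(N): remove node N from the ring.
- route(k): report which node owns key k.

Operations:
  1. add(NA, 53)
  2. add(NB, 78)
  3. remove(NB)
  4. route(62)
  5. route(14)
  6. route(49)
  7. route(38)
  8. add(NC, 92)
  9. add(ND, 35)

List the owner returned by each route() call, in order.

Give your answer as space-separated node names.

Op 1: add NA@53 -> ring=[53:NA]
Op 2: add NB@78 -> ring=[53:NA,78:NB]
Op 3: remove NB -> ring=[53:NA]
Op 4: route key 62: none >= 62, wrap to smallest pos 53 -> NA
Op 5: route key 14: smallest pos >= 14 is 53 -> NA
Op 6: route key 49: smallest pos >= 49 is 53 -> NA
Op 7: route key 38: smallest pos >= 38 is 53 -> NA
Op 8: add NC@92 -> ring=[53:NA,92:NC]
Op 9: add ND@35 -> ring=[35:ND,53:NA,92:NC]

Answer: NA NA NA NA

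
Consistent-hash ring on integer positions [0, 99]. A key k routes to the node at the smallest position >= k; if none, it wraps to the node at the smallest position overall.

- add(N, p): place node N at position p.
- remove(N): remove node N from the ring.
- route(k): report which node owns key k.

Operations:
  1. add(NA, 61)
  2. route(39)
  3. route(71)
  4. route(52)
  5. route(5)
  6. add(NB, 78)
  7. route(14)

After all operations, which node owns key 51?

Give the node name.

Answer: NA

Derivation:
Op 1: add NA@61 -> ring=[61:NA]
Op 2: route key 39: smallest pos >= 39 is 61 -> NA
Op 3: route key 71: none >= 71, wrap to smallest pos 61 -> NA
Op 4: route key 52: smallest pos >= 52 is 61 -> NA
Op 5: route key 5: smallest pos >= 5 is 61 -> NA
Op 6: add NB@78 -> ring=[61:NA,78:NB]
Op 7: route key 14: smallest pos >= 14 is 61 -> NA
Final route key 51: smallest pos >= 51 is 61 -> NA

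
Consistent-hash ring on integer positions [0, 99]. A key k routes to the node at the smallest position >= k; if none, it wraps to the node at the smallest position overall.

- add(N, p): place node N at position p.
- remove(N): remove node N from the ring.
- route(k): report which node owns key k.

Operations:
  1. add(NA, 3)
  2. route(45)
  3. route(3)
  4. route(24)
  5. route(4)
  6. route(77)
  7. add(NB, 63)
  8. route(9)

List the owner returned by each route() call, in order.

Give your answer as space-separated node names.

Op 1: add NA@3 -> ring=[3:NA]
Op 2: route key 45: none >= 45, wrap to smallest pos 3 -> NA
Op 3: route key 3: smallest pos >= 3 is 3 -> NA
Op 4: route key 24: none >= 24, wrap to smallest pos 3 -> NA
Op 5: route key 4: none >= 4, wrap to smallest pos 3 -> NA
Op 6: route key 77: none >= 77, wrap to smallest pos 3 -> NA
Op 7: add NB@63 -> ring=[3:NA,63:NB]
Op 8: route key 9: smallest pos >= 9 is 63 -> NB

Answer: NA NA NA NA NA NB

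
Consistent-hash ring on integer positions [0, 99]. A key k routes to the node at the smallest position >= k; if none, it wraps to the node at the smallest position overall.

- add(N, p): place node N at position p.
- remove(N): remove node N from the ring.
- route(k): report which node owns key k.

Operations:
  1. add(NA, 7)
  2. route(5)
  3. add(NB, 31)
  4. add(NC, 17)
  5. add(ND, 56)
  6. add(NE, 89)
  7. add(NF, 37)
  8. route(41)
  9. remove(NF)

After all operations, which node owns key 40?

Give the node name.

Answer: ND

Derivation:
Op 1: add NA@7 -> ring=[7:NA]
Op 2: route key 5: smallest pos >= 5 is 7 -> NA
Op 3: add NB@31 -> ring=[7:NA,31:NB]
Op 4: add NC@17 -> ring=[7:NA,17:NC,31:NB]
Op 5: add ND@56 -> ring=[7:NA,17:NC,31:NB,56:ND]
Op 6: add NE@89 -> ring=[7:NA,17:NC,31:NB,56:ND,89:NE]
Op 7: add NF@37 -> ring=[7:NA,17:NC,31:NB,37:NF,56:ND,89:NE]
Op 8: route key 41: smallest pos >= 41 is 56 -> ND
Op 9: remove NF -> ring=[7:NA,17:NC,31:NB,56:ND,89:NE]
Final route key 40: smallest pos >= 40 is 56 -> ND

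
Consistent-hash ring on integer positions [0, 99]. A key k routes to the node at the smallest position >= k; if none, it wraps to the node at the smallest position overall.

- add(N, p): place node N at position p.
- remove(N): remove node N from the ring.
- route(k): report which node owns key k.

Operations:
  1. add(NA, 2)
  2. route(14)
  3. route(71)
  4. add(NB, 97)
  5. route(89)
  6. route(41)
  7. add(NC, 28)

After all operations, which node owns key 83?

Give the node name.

Op 1: add NA@2 -> ring=[2:NA]
Op 2: route key 14: none >= 14, wrap to smallest pos 2 -> NA
Op 3: route key 71: none >= 71, wrap to smallest pos 2 -> NA
Op 4: add NB@97 -> ring=[2:NA,97:NB]
Op 5: route key 89: smallest pos >= 89 is 97 -> NB
Op 6: route key 41: smallest pos >= 41 is 97 -> NB
Op 7: add NC@28 -> ring=[2:NA,28:NC,97:NB]
Final route key 83: smallest pos >= 83 is 97 -> NB

Answer: NB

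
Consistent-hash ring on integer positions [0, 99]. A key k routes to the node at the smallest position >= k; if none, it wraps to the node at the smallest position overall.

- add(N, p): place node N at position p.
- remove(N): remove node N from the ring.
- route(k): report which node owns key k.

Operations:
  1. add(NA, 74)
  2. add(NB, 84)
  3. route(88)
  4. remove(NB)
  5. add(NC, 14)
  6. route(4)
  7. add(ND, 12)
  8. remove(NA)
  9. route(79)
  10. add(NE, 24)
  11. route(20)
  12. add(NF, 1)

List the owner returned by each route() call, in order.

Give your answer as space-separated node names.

Answer: NA NC ND NE

Derivation:
Op 1: add NA@74 -> ring=[74:NA]
Op 2: add NB@84 -> ring=[74:NA,84:NB]
Op 3: route key 88: none >= 88, wrap to smallest pos 74 -> NA
Op 4: remove NB -> ring=[74:NA]
Op 5: add NC@14 -> ring=[14:NC,74:NA]
Op 6: route key 4: smallest pos >= 4 is 14 -> NC
Op 7: add ND@12 -> ring=[12:ND,14:NC,74:NA]
Op 8: remove NA -> ring=[12:ND,14:NC]
Op 9: route key 79: none >= 79, wrap to smallest pos 12 -> ND
Op 10: add NE@24 -> ring=[12:ND,14:NC,24:NE]
Op 11: route key 20: smallest pos >= 20 is 24 -> NE
Op 12: add NF@1 -> ring=[1:NF,12:ND,14:NC,24:NE]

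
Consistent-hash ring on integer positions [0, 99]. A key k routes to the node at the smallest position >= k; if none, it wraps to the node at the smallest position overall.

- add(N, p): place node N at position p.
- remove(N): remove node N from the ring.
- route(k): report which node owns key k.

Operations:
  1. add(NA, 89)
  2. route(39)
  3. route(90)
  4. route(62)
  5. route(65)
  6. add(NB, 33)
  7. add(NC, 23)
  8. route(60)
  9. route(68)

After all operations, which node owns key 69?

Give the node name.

Op 1: add NA@89 -> ring=[89:NA]
Op 2: route key 39: smallest pos >= 39 is 89 -> NA
Op 3: route key 90: none >= 90, wrap to smallest pos 89 -> NA
Op 4: route key 62: smallest pos >= 62 is 89 -> NA
Op 5: route key 65: smallest pos >= 65 is 89 -> NA
Op 6: add NB@33 -> ring=[33:NB,89:NA]
Op 7: add NC@23 -> ring=[23:NC,33:NB,89:NA]
Op 8: route key 60: smallest pos >= 60 is 89 -> NA
Op 9: route key 68: smallest pos >= 68 is 89 -> NA
Final route key 69: smallest pos >= 69 is 89 -> NA

Answer: NA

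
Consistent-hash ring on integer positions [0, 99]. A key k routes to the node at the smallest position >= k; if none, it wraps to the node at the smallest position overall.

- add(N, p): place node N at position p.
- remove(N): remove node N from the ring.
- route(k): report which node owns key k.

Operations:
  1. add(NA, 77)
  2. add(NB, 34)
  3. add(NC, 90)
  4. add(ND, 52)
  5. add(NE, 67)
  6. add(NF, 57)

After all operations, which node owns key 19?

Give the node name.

Op 1: add NA@77 -> ring=[77:NA]
Op 2: add NB@34 -> ring=[34:NB,77:NA]
Op 3: add NC@90 -> ring=[34:NB,77:NA,90:NC]
Op 4: add ND@52 -> ring=[34:NB,52:ND,77:NA,90:NC]
Op 5: add NE@67 -> ring=[34:NB,52:ND,67:NE,77:NA,90:NC]
Op 6: add NF@57 -> ring=[34:NB,52:ND,57:NF,67:NE,77:NA,90:NC]
Final route key 19: smallest pos >= 19 is 34 -> NB

Answer: NB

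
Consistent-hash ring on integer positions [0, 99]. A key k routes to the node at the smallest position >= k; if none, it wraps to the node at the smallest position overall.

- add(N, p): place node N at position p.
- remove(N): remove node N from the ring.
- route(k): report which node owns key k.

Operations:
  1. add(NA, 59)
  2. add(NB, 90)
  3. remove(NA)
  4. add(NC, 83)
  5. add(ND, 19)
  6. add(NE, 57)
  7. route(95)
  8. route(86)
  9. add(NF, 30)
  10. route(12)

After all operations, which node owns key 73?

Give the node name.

Op 1: add NA@59 -> ring=[59:NA]
Op 2: add NB@90 -> ring=[59:NA,90:NB]
Op 3: remove NA -> ring=[90:NB]
Op 4: add NC@83 -> ring=[83:NC,90:NB]
Op 5: add ND@19 -> ring=[19:ND,83:NC,90:NB]
Op 6: add NE@57 -> ring=[19:ND,57:NE,83:NC,90:NB]
Op 7: route key 95: none >= 95, wrap to smallest pos 19 -> ND
Op 8: route key 86: smallest pos >= 86 is 90 -> NB
Op 9: add NF@30 -> ring=[19:ND,30:NF,57:NE,83:NC,90:NB]
Op 10: route key 12: smallest pos >= 12 is 19 -> ND
Final route key 73: smallest pos >= 73 is 83 -> NC

Answer: NC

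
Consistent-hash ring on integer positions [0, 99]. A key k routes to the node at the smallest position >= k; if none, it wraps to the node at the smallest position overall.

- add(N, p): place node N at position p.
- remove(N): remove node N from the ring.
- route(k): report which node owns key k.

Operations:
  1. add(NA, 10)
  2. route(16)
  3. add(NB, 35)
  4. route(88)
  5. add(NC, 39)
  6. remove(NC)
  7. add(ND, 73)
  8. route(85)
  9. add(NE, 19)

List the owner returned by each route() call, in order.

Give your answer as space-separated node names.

Op 1: add NA@10 -> ring=[10:NA]
Op 2: route key 16: none >= 16, wrap to smallest pos 10 -> NA
Op 3: add NB@35 -> ring=[10:NA,35:NB]
Op 4: route key 88: none >= 88, wrap to smallest pos 10 -> NA
Op 5: add NC@39 -> ring=[10:NA,35:NB,39:NC]
Op 6: remove NC -> ring=[10:NA,35:NB]
Op 7: add ND@73 -> ring=[10:NA,35:NB,73:ND]
Op 8: route key 85: none >= 85, wrap to smallest pos 10 -> NA
Op 9: add NE@19 -> ring=[10:NA,19:NE,35:NB,73:ND]

Answer: NA NA NA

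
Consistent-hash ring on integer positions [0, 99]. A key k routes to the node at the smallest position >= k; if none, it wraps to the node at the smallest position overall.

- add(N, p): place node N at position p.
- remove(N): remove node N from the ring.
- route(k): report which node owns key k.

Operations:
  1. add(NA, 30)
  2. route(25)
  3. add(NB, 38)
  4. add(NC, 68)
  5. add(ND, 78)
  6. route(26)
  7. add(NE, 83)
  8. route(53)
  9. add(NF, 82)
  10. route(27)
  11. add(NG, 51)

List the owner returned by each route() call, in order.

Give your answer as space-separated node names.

Answer: NA NA NC NA

Derivation:
Op 1: add NA@30 -> ring=[30:NA]
Op 2: route key 25: smallest pos >= 25 is 30 -> NA
Op 3: add NB@38 -> ring=[30:NA,38:NB]
Op 4: add NC@68 -> ring=[30:NA,38:NB,68:NC]
Op 5: add ND@78 -> ring=[30:NA,38:NB,68:NC,78:ND]
Op 6: route key 26: smallest pos >= 26 is 30 -> NA
Op 7: add NE@83 -> ring=[30:NA,38:NB,68:NC,78:ND,83:NE]
Op 8: route key 53: smallest pos >= 53 is 68 -> NC
Op 9: add NF@82 -> ring=[30:NA,38:NB,68:NC,78:ND,82:NF,83:NE]
Op 10: route key 27: smallest pos >= 27 is 30 -> NA
Op 11: add NG@51 -> ring=[30:NA,38:NB,51:NG,68:NC,78:ND,82:NF,83:NE]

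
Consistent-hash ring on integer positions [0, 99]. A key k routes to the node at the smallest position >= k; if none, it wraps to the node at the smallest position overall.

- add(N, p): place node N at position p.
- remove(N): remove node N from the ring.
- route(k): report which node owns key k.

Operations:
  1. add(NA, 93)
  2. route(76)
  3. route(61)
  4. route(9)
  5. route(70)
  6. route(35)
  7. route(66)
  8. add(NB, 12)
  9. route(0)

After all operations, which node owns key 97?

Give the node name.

Op 1: add NA@93 -> ring=[93:NA]
Op 2: route key 76: smallest pos >= 76 is 93 -> NA
Op 3: route key 61: smallest pos >= 61 is 93 -> NA
Op 4: route key 9: smallest pos >= 9 is 93 -> NA
Op 5: route key 70: smallest pos >= 70 is 93 -> NA
Op 6: route key 35: smallest pos >= 35 is 93 -> NA
Op 7: route key 66: smallest pos >= 66 is 93 -> NA
Op 8: add NB@12 -> ring=[12:NB,93:NA]
Op 9: route key 0: smallest pos >= 0 is 12 -> NB
Final route key 97: none >= 97, wrap to smallest pos 12 -> NB

Answer: NB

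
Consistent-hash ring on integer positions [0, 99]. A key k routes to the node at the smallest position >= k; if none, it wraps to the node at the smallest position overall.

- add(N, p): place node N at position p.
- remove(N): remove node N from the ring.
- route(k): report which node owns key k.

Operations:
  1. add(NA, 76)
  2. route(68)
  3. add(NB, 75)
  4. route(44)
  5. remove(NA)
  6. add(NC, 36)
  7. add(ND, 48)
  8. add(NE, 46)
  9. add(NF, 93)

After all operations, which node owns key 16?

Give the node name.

Op 1: add NA@76 -> ring=[76:NA]
Op 2: route key 68: smallest pos >= 68 is 76 -> NA
Op 3: add NB@75 -> ring=[75:NB,76:NA]
Op 4: route key 44: smallest pos >= 44 is 75 -> NB
Op 5: remove NA -> ring=[75:NB]
Op 6: add NC@36 -> ring=[36:NC,75:NB]
Op 7: add ND@48 -> ring=[36:NC,48:ND,75:NB]
Op 8: add NE@46 -> ring=[36:NC,46:NE,48:ND,75:NB]
Op 9: add NF@93 -> ring=[36:NC,46:NE,48:ND,75:NB,93:NF]
Final route key 16: smallest pos >= 16 is 36 -> NC

Answer: NC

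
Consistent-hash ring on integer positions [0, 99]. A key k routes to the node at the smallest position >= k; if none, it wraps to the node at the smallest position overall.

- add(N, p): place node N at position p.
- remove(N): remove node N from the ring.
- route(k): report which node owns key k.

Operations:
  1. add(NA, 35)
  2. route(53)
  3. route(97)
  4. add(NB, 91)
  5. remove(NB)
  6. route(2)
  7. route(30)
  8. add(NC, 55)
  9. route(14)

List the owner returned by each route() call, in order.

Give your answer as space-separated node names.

Op 1: add NA@35 -> ring=[35:NA]
Op 2: route key 53: none >= 53, wrap to smallest pos 35 -> NA
Op 3: route key 97: none >= 97, wrap to smallest pos 35 -> NA
Op 4: add NB@91 -> ring=[35:NA,91:NB]
Op 5: remove NB -> ring=[35:NA]
Op 6: route key 2: smallest pos >= 2 is 35 -> NA
Op 7: route key 30: smallest pos >= 30 is 35 -> NA
Op 8: add NC@55 -> ring=[35:NA,55:NC]
Op 9: route key 14: smallest pos >= 14 is 35 -> NA

Answer: NA NA NA NA NA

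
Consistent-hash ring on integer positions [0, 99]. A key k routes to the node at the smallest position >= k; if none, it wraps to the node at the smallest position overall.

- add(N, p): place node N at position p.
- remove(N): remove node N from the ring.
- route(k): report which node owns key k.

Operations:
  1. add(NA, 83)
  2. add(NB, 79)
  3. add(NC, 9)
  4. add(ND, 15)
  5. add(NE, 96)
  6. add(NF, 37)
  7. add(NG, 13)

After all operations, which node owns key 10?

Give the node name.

Answer: NG

Derivation:
Op 1: add NA@83 -> ring=[83:NA]
Op 2: add NB@79 -> ring=[79:NB,83:NA]
Op 3: add NC@9 -> ring=[9:NC,79:NB,83:NA]
Op 4: add ND@15 -> ring=[9:NC,15:ND,79:NB,83:NA]
Op 5: add NE@96 -> ring=[9:NC,15:ND,79:NB,83:NA,96:NE]
Op 6: add NF@37 -> ring=[9:NC,15:ND,37:NF,79:NB,83:NA,96:NE]
Op 7: add NG@13 -> ring=[9:NC,13:NG,15:ND,37:NF,79:NB,83:NA,96:NE]
Final route key 10: smallest pos >= 10 is 13 -> NG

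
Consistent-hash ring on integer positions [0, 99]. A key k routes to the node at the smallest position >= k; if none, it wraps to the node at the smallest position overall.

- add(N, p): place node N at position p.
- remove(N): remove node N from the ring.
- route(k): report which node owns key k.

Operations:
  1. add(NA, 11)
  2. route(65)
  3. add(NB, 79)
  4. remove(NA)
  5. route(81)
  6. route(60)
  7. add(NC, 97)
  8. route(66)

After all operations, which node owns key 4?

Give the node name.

Answer: NB

Derivation:
Op 1: add NA@11 -> ring=[11:NA]
Op 2: route key 65: none >= 65, wrap to smallest pos 11 -> NA
Op 3: add NB@79 -> ring=[11:NA,79:NB]
Op 4: remove NA -> ring=[79:NB]
Op 5: route key 81: none >= 81, wrap to smallest pos 79 -> NB
Op 6: route key 60: smallest pos >= 60 is 79 -> NB
Op 7: add NC@97 -> ring=[79:NB,97:NC]
Op 8: route key 66: smallest pos >= 66 is 79 -> NB
Final route key 4: smallest pos >= 4 is 79 -> NB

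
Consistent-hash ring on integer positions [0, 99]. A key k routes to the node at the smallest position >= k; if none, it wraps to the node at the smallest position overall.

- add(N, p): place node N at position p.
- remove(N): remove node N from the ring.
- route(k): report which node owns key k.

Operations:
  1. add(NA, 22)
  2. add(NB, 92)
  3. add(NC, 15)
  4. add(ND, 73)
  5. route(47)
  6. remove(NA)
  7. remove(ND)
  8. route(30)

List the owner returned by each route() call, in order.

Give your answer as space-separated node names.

Op 1: add NA@22 -> ring=[22:NA]
Op 2: add NB@92 -> ring=[22:NA,92:NB]
Op 3: add NC@15 -> ring=[15:NC,22:NA,92:NB]
Op 4: add ND@73 -> ring=[15:NC,22:NA,73:ND,92:NB]
Op 5: route key 47: smallest pos >= 47 is 73 -> ND
Op 6: remove NA -> ring=[15:NC,73:ND,92:NB]
Op 7: remove ND -> ring=[15:NC,92:NB]
Op 8: route key 30: smallest pos >= 30 is 92 -> NB

Answer: ND NB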